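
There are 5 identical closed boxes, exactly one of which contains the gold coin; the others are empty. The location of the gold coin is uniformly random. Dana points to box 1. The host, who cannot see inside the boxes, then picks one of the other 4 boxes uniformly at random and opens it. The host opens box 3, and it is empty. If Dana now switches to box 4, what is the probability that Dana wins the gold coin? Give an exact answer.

Because the host chose which box to open without knowing where the gold coin is, the choice is independent of the prize location. Learning that box 3 does not hold the gold coin simply rules out that one location and leaves the remaining 4 boxes still equally likely by symmetry.
So P(the gold coin in box 4) = 1/4.

1/4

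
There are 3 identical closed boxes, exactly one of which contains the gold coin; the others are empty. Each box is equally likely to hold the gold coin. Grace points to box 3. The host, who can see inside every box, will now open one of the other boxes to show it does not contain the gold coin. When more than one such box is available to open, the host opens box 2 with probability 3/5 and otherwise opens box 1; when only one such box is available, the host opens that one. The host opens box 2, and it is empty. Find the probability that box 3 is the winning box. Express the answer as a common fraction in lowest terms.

Consider each possible location of the gold coin in turn.
If it is in box 1 (prior 1/3): only box 2 is available, probability 1; weight (1/3)·1 = 1/3.
If it is in box 2 (prior 1/3): the host opened box 2, so this case is ruled out; weight (1/3)·0 = 0.
If it is in box 3 (prior 1/3): box 2 is available, opened with probability 3/5; weight (1/3)·(3/5) = 1/5.
The weights sum to 8/15.
So P(the gold coin in box 3 | the host opened box 2) = (1/5) / (8/15) = 3/8.

3/8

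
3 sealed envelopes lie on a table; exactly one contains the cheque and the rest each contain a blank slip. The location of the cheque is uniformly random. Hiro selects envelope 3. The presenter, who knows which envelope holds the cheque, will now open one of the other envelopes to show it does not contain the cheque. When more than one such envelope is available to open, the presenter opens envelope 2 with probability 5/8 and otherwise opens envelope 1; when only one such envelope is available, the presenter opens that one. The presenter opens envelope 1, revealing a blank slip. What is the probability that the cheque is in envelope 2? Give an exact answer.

8/11

Consider each possible location of the cheque in turn.
If it is in envelope 1 (prior 1/3): the presenter opened envelope 1, so this case is ruled out; weight (1/3)·0 = 0.
If it is in envelope 2 (prior 1/3): only envelope 1 is available, probability 1; weight (1/3)·1 = 1/3.
If it is in envelope 3 (prior 1/3): envelope 2 is available but not opened, probability 3/8; weight (1/3)·(3/8) = 1/8.
The weights sum to 11/24.
So P(the cheque in envelope 2 | the presenter opened envelope 1) = (1/3) / (11/24) = 8/11.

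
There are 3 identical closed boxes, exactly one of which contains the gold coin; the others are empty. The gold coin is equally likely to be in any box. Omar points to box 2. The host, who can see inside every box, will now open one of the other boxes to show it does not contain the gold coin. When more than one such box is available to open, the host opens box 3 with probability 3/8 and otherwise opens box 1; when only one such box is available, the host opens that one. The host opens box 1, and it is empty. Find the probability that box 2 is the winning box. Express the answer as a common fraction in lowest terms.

5/13

Consider each possible location of the gold coin in turn.
If it is in box 1 (prior 1/3): the host opened box 1, so this case is ruled out; weight (1/3)·0 = 0.
If it is in box 2 (prior 1/3): box 3 is available but not opened, probability 5/8; weight (1/3)·(5/8) = 5/24.
If it is in box 3 (prior 1/3): only box 1 is available, probability 1; weight (1/3)·1 = 1/3.
The weights sum to 13/24.
So P(the gold coin in box 2 | the host opened box 1) = (5/24) / (13/24) = 5/13.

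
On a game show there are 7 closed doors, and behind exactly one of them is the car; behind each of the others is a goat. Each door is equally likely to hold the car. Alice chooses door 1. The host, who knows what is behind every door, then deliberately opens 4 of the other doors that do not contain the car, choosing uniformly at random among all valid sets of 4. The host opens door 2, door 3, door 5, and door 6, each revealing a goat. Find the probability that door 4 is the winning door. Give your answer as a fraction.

3/7

Apply Bayes' rule, conditioning on where the car actually is.
If it is behind door 1 (prior 1/7): the host has 15 equally likely choices, so probability 1/15; weight (1/7)·(1/15) = 1/105.
If it is behind any of doors 2, 3, 5, and 6 (prior 1/7 each): that door was opened and seen not to hold the prize — ruled out; weight (1/7)·0 = 0 each.
If it is behind either of doors 4 and 7 (prior 1/7 each): the host has 5 equally likely choices, so probability 1/5; weight (1/7)·(1/5) = 1/35 each.
The weights sum to 1/15.
So P(the car behind door 4 | the host opened door 2, door 3, door 5, and door 6) = (1/35) / (1/15) = 3/7.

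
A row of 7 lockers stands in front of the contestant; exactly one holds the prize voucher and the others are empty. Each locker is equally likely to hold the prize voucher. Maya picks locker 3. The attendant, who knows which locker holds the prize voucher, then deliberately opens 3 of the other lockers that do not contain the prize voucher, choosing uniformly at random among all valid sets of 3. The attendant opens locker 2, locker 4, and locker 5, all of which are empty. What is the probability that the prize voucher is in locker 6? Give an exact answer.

2/7

Apply Bayes' rule, conditioning on where the prize voucher actually is.
If it is in any of lockers 1, 6, and 7 (prior 1/7 each): the attendant has 10 equally likely choices, so probability 1/10; weight (1/7)·(1/10) = 1/70 each.
If it is in any of lockers 2, 4, and 5 (prior 1/7 each): that locker was opened and seen not to hold the prize — ruled out; weight (1/7)·0 = 0 each.
If it is in locker 3 (prior 1/7): the attendant has 20 equally likely choices, so probability 1/20; weight (1/7)·(1/20) = 1/140.
The weights sum to 1/20.
So P(the prize voucher in locker 6 | the attendant opened locker 2, locker 4, and locker 5) = (1/70) / (1/20) = 2/7.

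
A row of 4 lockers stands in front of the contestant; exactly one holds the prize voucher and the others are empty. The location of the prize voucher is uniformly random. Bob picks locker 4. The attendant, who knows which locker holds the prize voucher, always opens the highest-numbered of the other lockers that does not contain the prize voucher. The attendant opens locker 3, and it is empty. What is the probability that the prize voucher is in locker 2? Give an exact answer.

Condition on the true location of the prize voucher.
If it is in any of lockers 1, 2, and 4 (prior 1/4 each): locker 3 is the highest-numbered option available, probability 1; weight (1/4)·1 = 1/4 each.
If it is in locker 3 (prior 1/4): the attendant opened locker 3, so this case is ruled out; weight (1/4)·0 = 0.
The weights sum to 3/4.
So P(the prize voucher in locker 2 | the attendant opened locker 3) = (1/4) / (3/4) = 1/3.

1/3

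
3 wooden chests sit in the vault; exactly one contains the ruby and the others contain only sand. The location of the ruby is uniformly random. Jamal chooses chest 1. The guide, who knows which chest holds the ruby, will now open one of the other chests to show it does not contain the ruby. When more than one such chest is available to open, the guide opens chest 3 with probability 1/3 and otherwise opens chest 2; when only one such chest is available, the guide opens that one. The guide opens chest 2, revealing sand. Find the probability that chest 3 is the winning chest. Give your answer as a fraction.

3/5

Condition on the true location of the ruby.
If it is in chest 1 (prior 1/3): chest 3 is available but not opened, probability 2/3; weight (1/3)·(2/3) = 2/9.
If it is in chest 2 (prior 1/3): the guide opened chest 2, so this case is ruled out; weight (1/3)·0 = 0.
If it is in chest 3 (prior 1/3): only chest 2 is available, probability 1; weight (1/3)·1 = 1/3.
The weights sum to 5/9.
So P(the ruby in chest 3 | the guide opened chest 2) = (1/3) / (5/9) = 3/5.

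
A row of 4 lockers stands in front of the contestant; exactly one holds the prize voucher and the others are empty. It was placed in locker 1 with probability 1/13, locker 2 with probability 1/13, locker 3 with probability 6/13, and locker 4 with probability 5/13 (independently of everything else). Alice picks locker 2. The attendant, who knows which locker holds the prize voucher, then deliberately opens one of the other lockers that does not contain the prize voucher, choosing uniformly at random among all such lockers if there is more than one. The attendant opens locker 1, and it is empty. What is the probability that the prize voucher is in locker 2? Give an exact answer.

Condition on the true location of the prize voucher.
If it is in locker 1 (prior 1/13): the attendant opened locker 1, so this case is ruled out; weight (1/13)·0 = 0.
If it is in locker 2 (prior 1/13): the attendant has 3 equally likely choices, so probability 1/3; weight (1/13)·(1/3) = 1/39.
If it is in locker 3 (prior 6/13): the attendant has 2 equally likely choices, so probability 1/2; weight (6/13)·(1/2) = 3/13.
If it is in locker 4 (prior 5/13): the attendant has 2 equally likely choices, so probability 1/2; weight (5/13)·(1/2) = 5/26.
The weights sum to 35/78.
So P(the prize voucher in locker 2 | the attendant opened locker 1) = (1/39) / (35/78) = 2/35.

2/35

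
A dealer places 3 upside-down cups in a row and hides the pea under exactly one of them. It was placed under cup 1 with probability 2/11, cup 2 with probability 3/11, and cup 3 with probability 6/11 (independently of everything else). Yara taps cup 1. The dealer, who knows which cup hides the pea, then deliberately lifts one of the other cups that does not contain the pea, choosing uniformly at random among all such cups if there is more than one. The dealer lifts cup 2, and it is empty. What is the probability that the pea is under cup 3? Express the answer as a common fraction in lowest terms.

6/7

Condition on the true location of the pea.
If it is under cup 1 (prior 2/11): the dealer has 2 equally likely choices, so probability 1/2; weight (2/11)·(1/2) = 1/11.
If it is under cup 2 (prior 3/11): the dealer opened cup 2, so this case is ruled out; weight (3/11)·0 = 0.
If it is under cup 3 (prior 6/11): the dealer has no choice, probability 1; weight (6/11)·1 = 6/11.
The weights sum to 7/11.
So P(the pea under cup 3 | the dealer opened cup 2) = (6/11) / (7/11) = 6/7.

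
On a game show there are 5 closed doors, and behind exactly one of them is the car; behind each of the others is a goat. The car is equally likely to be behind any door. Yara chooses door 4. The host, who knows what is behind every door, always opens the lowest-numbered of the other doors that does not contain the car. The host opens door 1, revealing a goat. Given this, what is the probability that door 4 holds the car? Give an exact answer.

1/4

Consider each possible location of the car in turn.
If it is behind door 1 (prior 1/5): the host opened door 1, so this case is ruled out; weight (1/5)·0 = 0.
If it is behind any of doors 2, 3, 4, and 5 (prior 1/5 each): door 1 is the lowest-numbered option available, probability 1; weight (1/5)·1 = 1/5 each.
The weights sum to 4/5.
So P(the car behind door 4 | the host opened door 1) = (1/5) / (4/5) = 1/4.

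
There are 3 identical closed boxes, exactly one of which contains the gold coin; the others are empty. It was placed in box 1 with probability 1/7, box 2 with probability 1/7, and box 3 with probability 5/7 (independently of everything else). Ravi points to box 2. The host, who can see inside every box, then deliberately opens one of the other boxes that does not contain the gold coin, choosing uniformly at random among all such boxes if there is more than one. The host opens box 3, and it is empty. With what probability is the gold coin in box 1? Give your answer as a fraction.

Consider each possible location of the gold coin in turn.
If it is in box 1 (prior 1/7): the host has no choice, probability 1; weight (1/7)·1 = 1/7.
If it is in box 2 (prior 1/7): the host has 2 equally likely choices, so probability 1/2; weight (1/7)·(1/2) = 1/14.
If it is in box 3 (prior 5/7): the host opened box 3, so this case is ruled out; weight (5/7)·0 = 0.
The weights sum to 3/14.
So P(the gold coin in box 1 | the host opened box 3) = (1/7) / (3/14) = 2/3.

2/3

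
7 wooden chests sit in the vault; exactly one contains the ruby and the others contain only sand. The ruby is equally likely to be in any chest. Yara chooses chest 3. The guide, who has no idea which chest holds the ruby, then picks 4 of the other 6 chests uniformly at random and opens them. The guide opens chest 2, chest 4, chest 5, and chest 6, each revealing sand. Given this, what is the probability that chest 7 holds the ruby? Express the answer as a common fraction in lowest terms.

Because the guide chose which chests to open without knowing where the ruby is, the choice is independent of the prize location. Learning that none of the 4 opened chests holds the ruby simply rules out those 4 locations and leaves the remaining 3 chests still equally likely by symmetry.
So P(the ruby in chest 7) = 1/3.

1/3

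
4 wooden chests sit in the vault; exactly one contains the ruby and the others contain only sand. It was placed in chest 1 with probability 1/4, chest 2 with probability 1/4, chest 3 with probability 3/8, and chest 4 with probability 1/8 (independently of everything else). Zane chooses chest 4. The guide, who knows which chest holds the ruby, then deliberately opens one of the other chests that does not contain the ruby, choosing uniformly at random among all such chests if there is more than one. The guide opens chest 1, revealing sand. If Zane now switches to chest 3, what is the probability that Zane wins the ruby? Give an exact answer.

9/17

Apply Bayes' rule, conditioning on where the ruby actually is.
If it is in chest 1 (prior 1/4): the guide opened chest 1, so this case is ruled out; weight (1/4)·0 = 0.
If it is in chest 2 (prior 1/4): the guide has 2 equally likely choices, so probability 1/2; weight (1/4)·(1/2) = 1/8.
If it is in chest 3 (prior 3/8): the guide has 2 equally likely choices, so probability 1/2; weight (3/8)·(1/2) = 3/16.
If it is in chest 4 (prior 1/8): the guide has 3 equally likely choices, so probability 1/3; weight (1/8)·(1/3) = 1/24.
The weights sum to 17/48.
So P(the ruby in chest 3 | the guide opened chest 1) = (3/16) / (17/48) = 9/17.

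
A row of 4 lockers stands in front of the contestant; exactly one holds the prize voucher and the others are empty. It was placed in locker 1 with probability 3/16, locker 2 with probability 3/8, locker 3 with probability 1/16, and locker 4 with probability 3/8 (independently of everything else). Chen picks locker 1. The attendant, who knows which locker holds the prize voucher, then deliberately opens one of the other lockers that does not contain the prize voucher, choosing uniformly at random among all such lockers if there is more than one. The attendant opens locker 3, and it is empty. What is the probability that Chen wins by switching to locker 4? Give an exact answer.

3/7

Apply Bayes' rule, conditioning on where the prize voucher actually is.
If it is in locker 1 (prior 3/16): the attendant has 3 equally likely choices, so probability 1/3; weight (3/16)·(1/3) = 1/16.
If it is in either of lockers 2 and 4 (prior 3/8 each): the attendant has 2 equally likely choices, so probability 1/2; weight (3/8)·(1/2) = 3/16 each.
If it is in locker 3 (prior 1/16): the attendant opened locker 3, so this case is ruled out; weight (1/16)·0 = 0.
The weights sum to 7/16.
So P(the prize voucher in locker 4 | the attendant opened locker 3) = (3/16) / (7/16) = 3/7.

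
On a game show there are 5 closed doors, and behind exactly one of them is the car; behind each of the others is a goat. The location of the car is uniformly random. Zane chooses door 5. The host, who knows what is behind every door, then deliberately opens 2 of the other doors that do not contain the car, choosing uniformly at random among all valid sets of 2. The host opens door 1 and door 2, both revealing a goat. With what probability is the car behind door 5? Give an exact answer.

Apply Bayes' rule, conditioning on where the car actually is.
If it is behind either of doors 1 and 2 (prior 1/5 each): that door was opened and seen not to hold the prize — ruled out; weight (1/5)·0 = 0 each.
If it is behind either of doors 3 and 4 (prior 1/5 each): the host has 3 equally likely choices, so probability 1/3; weight (1/5)·(1/3) = 1/15 each.
If it is behind door 5 (prior 1/5): the host has 6 equally likely choices, so probability 1/6; weight (1/5)·(1/6) = 1/30.
The weights sum to 1/6.
So P(the car behind door 5 | the host opened door 1 and door 2) = (1/30) / (1/6) = 1/5.

1/5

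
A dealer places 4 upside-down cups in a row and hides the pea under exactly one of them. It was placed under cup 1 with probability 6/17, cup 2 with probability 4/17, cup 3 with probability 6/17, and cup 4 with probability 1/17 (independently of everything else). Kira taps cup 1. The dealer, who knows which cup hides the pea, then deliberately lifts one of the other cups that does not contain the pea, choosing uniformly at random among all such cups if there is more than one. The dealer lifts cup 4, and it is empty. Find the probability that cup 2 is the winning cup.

Condition on the true location of the pea.
If it is under cup 1 (prior 6/17): the dealer has 3 equally likely choices, so probability 1/3; weight (6/17)·(1/3) = 2/17.
If it is under cup 2 (prior 4/17): the dealer has 2 equally likely choices, so probability 1/2; weight (4/17)·(1/2) = 2/17.
If it is under cup 3 (prior 6/17): the dealer has 2 equally likely choices, so probability 1/2; weight (6/17)·(1/2) = 3/17.
If it is under cup 4 (prior 1/17): the dealer opened cup 4, so this case is ruled out; weight (1/17)·0 = 0.
The weights sum to 7/17.
So P(the pea under cup 2 | the dealer opened cup 4) = (2/17) / (7/17) = 2/7.

2/7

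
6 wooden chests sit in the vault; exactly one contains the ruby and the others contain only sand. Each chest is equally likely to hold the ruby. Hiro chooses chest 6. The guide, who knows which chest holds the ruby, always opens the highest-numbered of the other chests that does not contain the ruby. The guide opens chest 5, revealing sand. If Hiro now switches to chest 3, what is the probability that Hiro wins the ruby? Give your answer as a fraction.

Condition on the true location of the ruby.
If it is in any of chests 1, 2, 3, 4, and 6 (prior 1/6 each): chest 5 is the highest-numbered option available, probability 1; weight (1/6)·1 = 1/6 each.
If it is in chest 5 (prior 1/6): the guide opened chest 5, so this case is ruled out; weight (1/6)·0 = 0.
The weights sum to 5/6.
So P(the ruby in chest 3 | the guide opened chest 5) = (1/6) / (5/6) = 1/5.

1/5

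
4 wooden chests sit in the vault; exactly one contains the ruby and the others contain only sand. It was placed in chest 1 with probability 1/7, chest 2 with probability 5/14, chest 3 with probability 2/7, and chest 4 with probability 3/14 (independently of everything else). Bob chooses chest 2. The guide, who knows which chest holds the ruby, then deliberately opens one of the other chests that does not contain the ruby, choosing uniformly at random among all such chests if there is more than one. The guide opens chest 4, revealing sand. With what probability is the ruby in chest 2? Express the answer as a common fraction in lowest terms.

5/14

Condition on the true location of the ruby.
If it is in chest 1 (prior 1/7): the guide has 2 equally likely choices, so probability 1/2; weight (1/7)·(1/2) = 1/14.
If it is in chest 2 (prior 5/14): the guide has 3 equally likely choices, so probability 1/3; weight (5/14)·(1/3) = 5/42.
If it is in chest 3 (prior 2/7): the guide has 2 equally likely choices, so probability 1/2; weight (2/7)·(1/2) = 1/7.
If it is in chest 4 (prior 3/14): the guide opened chest 4, so this case is ruled out; weight (3/14)·0 = 0.
The weights sum to 1/3.
So P(the ruby in chest 2 | the guide opened chest 4) = (5/42) / (1/3) = 5/14.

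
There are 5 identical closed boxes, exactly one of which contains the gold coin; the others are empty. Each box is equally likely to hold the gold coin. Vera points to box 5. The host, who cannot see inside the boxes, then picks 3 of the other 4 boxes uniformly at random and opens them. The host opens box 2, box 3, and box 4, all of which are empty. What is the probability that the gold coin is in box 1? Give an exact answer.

Consider each possible location of the gold coin in turn.
If it is in either of boxes 1 and 5 (prior 1/5 each): the host picks exactly this set with probability 1/4 regardless, and none is the prize; weight (1/5)·(1/4) = 1/20 each.
If it is in any of boxes 2, 3, and 4 (prior 1/5 each): that box was opened and seen not to hold the prize — ruled out; weight (1/5)·0 = 0 each.
The weights sum to 1/10.
So P(the gold coin in box 1 | the host opened box 2, box 3, and box 4) = (1/20) / (1/10) = 1/2.

1/2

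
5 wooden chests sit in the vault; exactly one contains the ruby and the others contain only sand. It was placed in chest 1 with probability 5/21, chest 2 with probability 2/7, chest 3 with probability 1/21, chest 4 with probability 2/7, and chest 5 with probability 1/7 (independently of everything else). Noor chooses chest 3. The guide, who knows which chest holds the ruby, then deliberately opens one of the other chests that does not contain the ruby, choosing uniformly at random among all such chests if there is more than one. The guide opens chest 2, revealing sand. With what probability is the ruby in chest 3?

3/59

Consider each possible location of the ruby in turn.
If it is in chest 1 (prior 5/21): the guide has 3 equally likely choices, so probability 1/3; weight (5/21)·(1/3) = 5/63.
If it is in chest 2 (prior 2/7): the guide opened chest 2, so this case is ruled out; weight (2/7)·0 = 0.
If it is in chest 3 (prior 1/21): the guide has 4 equally likely choices, so probability 1/4; weight (1/21)·(1/4) = 1/84.
If it is in chest 4 (prior 2/7): the guide has 3 equally likely choices, so probability 1/3; weight (2/7)·(1/3) = 2/21.
If it is in chest 5 (prior 1/7): the guide has 3 equally likely choices, so probability 1/3; weight (1/7)·(1/3) = 1/21.
The weights sum to 59/252.
So P(the ruby in chest 3 | the guide opened chest 2) = (1/84) / (59/252) = 3/59.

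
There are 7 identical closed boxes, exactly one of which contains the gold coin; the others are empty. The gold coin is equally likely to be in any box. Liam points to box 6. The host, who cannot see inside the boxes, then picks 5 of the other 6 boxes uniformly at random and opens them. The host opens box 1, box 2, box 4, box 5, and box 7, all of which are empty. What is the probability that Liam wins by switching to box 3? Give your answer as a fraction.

Apply Bayes' rule, conditioning on where the gold coin actually is.
If it is in any of boxes 1, 2, 4, 5, and 7 (prior 1/7 each): that box was opened and seen not to hold the prize — ruled out; weight (1/7)·0 = 0 each.
If it is in either of boxes 3 and 6 (prior 1/7 each): the host picks exactly this set with probability 1/6 regardless, and none is the prize; weight (1/7)·(1/6) = 1/42 each.
The weights sum to 1/21.
So P(the gold coin in box 3 | the host opened box 1, box 2, box 4, box 5, and box 7) = (1/42) / (1/21) = 1/2.

1/2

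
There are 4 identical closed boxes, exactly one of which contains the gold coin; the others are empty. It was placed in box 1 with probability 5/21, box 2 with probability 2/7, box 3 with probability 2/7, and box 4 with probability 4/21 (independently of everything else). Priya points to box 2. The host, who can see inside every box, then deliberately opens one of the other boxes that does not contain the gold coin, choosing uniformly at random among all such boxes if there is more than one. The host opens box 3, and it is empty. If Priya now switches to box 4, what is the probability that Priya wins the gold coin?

4/13

Consider each possible location of the gold coin in turn.
If it is in box 1 (prior 5/21): the host has 2 equally likely choices, so probability 1/2; weight (5/21)·(1/2) = 5/42.
If it is in box 2 (prior 2/7): the host has 3 equally likely choices, so probability 1/3; weight (2/7)·(1/3) = 2/21.
If it is in box 3 (prior 2/7): the host opened box 3, so this case is ruled out; weight (2/7)·0 = 0.
If it is in box 4 (prior 4/21): the host has 2 equally likely choices, so probability 1/2; weight (4/21)·(1/2) = 2/21.
The weights sum to 13/42.
So P(the gold coin in box 4 | the host opened box 3) = (2/21) / (13/42) = 4/13.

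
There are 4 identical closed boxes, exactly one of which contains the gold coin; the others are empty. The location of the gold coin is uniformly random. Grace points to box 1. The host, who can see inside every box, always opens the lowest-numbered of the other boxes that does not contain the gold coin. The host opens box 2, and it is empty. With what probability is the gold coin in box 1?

1/3

Condition on the true location of the gold coin.
If it is in any of boxes 1, 3, and 4 (prior 1/4 each): box 2 is the lowest-numbered option available, probability 1; weight (1/4)·1 = 1/4 each.
If it is in box 2 (prior 1/4): the host opened box 2, so this case is ruled out; weight (1/4)·0 = 0.
The weights sum to 3/4.
So P(the gold coin in box 1 | the host opened box 2) = (1/4) / (3/4) = 1/3.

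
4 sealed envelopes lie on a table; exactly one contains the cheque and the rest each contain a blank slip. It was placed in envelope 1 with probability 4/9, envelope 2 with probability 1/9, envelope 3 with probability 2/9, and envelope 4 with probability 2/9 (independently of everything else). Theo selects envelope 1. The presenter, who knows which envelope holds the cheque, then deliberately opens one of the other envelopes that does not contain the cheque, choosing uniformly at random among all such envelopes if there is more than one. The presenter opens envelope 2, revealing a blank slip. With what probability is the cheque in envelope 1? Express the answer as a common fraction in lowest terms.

2/5

Condition on the true location of the cheque.
If it is in envelope 1 (prior 4/9): the presenter has 3 equally likely choices, so probability 1/3; weight (4/9)·(1/3) = 4/27.
If it is in envelope 2 (prior 1/9): the presenter opened envelope 2, so this case is ruled out; weight (1/9)·0 = 0.
If it is in either of envelopes 3 and 4 (prior 2/9 each): the presenter has 2 equally likely choices, so probability 1/2; weight (2/9)·(1/2) = 1/9 each.
The weights sum to 10/27.
So P(the cheque in envelope 1 | the presenter opened envelope 2) = (4/27) / (10/27) = 2/5.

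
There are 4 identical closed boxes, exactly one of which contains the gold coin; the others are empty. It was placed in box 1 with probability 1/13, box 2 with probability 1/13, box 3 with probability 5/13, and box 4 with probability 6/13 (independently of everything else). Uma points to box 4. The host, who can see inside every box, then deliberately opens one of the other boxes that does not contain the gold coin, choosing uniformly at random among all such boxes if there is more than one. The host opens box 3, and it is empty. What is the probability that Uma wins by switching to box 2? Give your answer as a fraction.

Apply Bayes' rule, conditioning on where the gold coin actually is.
If it is in either of boxes 1 and 2 (prior 1/13 each): the host has 2 equally likely choices, so probability 1/2; weight (1/13)·(1/2) = 1/26 each.
If it is in box 3 (prior 5/13): the host opened box 3, so this case is ruled out; weight (5/13)·0 = 0.
If it is in box 4 (prior 6/13): the host has 3 equally likely choices, so probability 1/3; weight (6/13)·(1/3) = 2/13.
The weights sum to 3/13.
So P(the gold coin in box 2 | the host opened box 3) = (1/26) / (3/13) = 1/6.

1/6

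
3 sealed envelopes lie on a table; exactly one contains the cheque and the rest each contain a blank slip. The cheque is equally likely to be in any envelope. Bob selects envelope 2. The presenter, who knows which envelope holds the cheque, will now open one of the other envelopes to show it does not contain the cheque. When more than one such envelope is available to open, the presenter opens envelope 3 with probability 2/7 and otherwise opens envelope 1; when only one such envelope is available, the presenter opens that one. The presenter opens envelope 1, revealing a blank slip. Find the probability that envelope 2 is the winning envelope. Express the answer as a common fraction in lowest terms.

5/12

Consider each possible location of the cheque in turn.
If it is in envelope 1 (prior 1/3): the presenter opened envelope 1, so this case is ruled out; weight (1/3)·0 = 0.
If it is in envelope 2 (prior 1/3): envelope 3 is available but not opened, probability 5/7; weight (1/3)·(5/7) = 5/21.
If it is in envelope 3 (prior 1/3): only envelope 1 is available, probability 1; weight (1/3)·1 = 1/3.
The weights sum to 4/7.
So P(the cheque in envelope 2 | the presenter opened envelope 1) = (5/21) / (4/7) = 5/12.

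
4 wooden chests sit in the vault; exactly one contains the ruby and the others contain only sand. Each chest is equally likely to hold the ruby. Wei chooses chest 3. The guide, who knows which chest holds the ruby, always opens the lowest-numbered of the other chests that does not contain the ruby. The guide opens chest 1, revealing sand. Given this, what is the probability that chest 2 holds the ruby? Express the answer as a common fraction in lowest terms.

1/3

Consider each possible location of the ruby in turn.
If it is in chest 1 (prior 1/4): the guide opened chest 1, so this case is ruled out; weight (1/4)·0 = 0.
If it is in any of chests 2, 3, and 4 (prior 1/4 each): chest 1 is the lowest-numbered option available, probability 1; weight (1/4)·1 = 1/4 each.
The weights sum to 3/4.
So P(the ruby in chest 2 | the guide opened chest 1) = (1/4) / (3/4) = 1/3.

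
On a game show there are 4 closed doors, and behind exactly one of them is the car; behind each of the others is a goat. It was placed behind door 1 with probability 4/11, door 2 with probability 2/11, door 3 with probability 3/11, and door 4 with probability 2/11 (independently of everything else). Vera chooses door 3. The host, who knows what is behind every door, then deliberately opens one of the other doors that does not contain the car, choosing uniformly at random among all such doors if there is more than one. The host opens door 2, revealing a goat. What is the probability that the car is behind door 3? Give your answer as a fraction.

1/4

Condition on the true location of the car.
If it is behind door 1 (prior 4/11): the host has 2 equally likely choices, so probability 1/2; weight (4/11)·(1/2) = 2/11.
If it is behind door 2 (prior 2/11): the host opened door 2, so this case is ruled out; weight (2/11)·0 = 0.
If it is behind door 3 (prior 3/11): the host has 3 equally likely choices, so probability 1/3; weight (3/11)·(1/3) = 1/11.
If it is behind door 4 (prior 2/11): the host has 2 equally likely choices, so probability 1/2; weight (2/11)·(1/2) = 1/11.
The weights sum to 4/11.
So P(the car behind door 3 | the host opened door 2) = (1/11) / (4/11) = 1/4.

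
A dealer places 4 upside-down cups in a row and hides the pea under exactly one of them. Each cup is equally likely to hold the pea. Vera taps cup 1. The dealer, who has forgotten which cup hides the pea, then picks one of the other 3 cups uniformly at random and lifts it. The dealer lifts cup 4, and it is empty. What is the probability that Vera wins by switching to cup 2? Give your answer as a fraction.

1/3

Condition on the true location of the pea.
If it is under any of cups 1, 2, and 3 (prior 1/4 each): the dealer picks cup 4 with probability 1/3 regardless, and it is not the prize; weight (1/4)·(1/3) = 1/12 each.
If it is under cup 4 (prior 1/4): the dealer opened cup 4, so this case is ruled out; weight (1/4)·0 = 0.
The weights sum to 1/4.
So P(the pea under cup 2 | the dealer opened cup 4) = (1/12) / (1/4) = 1/3.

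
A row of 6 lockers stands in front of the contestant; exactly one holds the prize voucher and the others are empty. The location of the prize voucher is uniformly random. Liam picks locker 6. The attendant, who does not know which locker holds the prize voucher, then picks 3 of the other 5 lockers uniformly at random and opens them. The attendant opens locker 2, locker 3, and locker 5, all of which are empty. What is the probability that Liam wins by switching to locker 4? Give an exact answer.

Because the attendant chose which lockers to open without knowing where the prize voucher is, the choice is independent of the prize location. Learning that none of the 3 opened lockers holds the prize voucher simply rules out those 3 locations and leaves the remaining 3 lockers still equally likely by symmetry.
So P(the prize voucher in locker 4) = 1/3.

1/3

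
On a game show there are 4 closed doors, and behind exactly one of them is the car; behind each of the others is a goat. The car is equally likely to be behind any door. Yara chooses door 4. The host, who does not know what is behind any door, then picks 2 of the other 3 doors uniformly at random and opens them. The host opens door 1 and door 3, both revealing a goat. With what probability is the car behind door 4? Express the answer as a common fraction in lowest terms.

Condition on the true location of the car.
If it is behind either of doors 1 and 3 (prior 1/4 each): that door was opened and seen not to hold the prize — ruled out; weight (1/4)·0 = 0 each.
If it is behind either of doors 2 and 4 (prior 1/4 each): the host picks exactly this set with probability 1/3 regardless, and none is the prize; weight (1/4)·(1/3) = 1/12 each.
The weights sum to 1/6.
So P(the car behind door 4 | the host opened door 1 and door 3) = (1/12) / (1/6) = 1/2.

1/2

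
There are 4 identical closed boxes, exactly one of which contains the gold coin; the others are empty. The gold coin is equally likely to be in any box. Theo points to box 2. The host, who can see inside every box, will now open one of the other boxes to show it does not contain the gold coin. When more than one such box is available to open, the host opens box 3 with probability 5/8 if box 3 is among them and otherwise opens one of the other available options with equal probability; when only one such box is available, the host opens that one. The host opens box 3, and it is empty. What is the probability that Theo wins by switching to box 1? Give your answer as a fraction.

1/3

Consider each possible location of the gold coin in turn.
If it is in any of boxes 1, 2, and 4 (prior 1/4 each): box 3 is available, opened with probability 5/8; weight (1/4)·(5/8) = 5/32 each.
If it is in box 3 (prior 1/4): the host opened box 3, so this case is ruled out; weight (1/4)·0 = 0.
The weights sum to 15/32.
So P(the gold coin in box 1 | the host opened box 3) = (5/32) / (15/32) = 1/3.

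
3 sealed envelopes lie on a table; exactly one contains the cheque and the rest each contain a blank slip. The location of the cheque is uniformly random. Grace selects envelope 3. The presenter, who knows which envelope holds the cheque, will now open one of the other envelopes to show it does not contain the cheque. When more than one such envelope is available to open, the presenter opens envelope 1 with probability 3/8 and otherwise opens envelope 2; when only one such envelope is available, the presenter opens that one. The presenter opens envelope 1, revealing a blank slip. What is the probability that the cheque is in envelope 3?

Apply Bayes' rule, conditioning on where the cheque actually is.
If it is in envelope 1 (prior 1/3): the presenter opened envelope 1, so this case is ruled out; weight (1/3)·0 = 0.
If it is in envelope 2 (prior 1/3): only envelope 1 is available, probability 1; weight (1/3)·1 = 1/3.
If it is in envelope 3 (prior 1/3): envelope 1 is available, opened with probability 3/8; weight (1/3)·(3/8) = 1/8.
The weights sum to 11/24.
So P(the cheque in envelope 3 | the presenter opened envelope 1) = (1/8) / (11/24) = 3/11.

3/11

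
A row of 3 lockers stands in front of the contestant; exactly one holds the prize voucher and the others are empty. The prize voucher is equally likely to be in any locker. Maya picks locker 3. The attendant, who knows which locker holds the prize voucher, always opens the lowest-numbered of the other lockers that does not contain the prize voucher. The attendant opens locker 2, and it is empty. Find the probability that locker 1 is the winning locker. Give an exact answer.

1

Condition on the true location of the prize voucher.
If it is in locker 1 (prior 1/3): locker 2 is the lowest-numbered option available, probability 1; weight (1/3)·1 = 1/3.
If it is in locker 2 (prior 1/3): the attendant opened locker 2, so this case is ruled out; weight (1/3)·0 = 0.
If it is in locker 3 (prior 1/3): the attendant would have opened locker 1 instead, probability 0; weight (1/3)·0 = 0.
The weights sum to 1/3.
So P(the prize voucher in locker 1 | the attendant opened locker 2) = (1/3) / (1/3) = 1.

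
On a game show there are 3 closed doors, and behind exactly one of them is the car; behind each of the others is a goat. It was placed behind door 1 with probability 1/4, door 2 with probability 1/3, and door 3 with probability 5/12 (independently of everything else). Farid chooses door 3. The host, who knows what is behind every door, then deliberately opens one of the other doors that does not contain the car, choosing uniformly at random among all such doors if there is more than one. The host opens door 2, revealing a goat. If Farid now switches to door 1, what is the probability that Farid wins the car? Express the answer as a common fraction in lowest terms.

Condition on the true location of the car.
If it is behind door 1 (prior 1/4): the host has no choice, probability 1; weight (1/4)·1 = 1/4.
If it is behind door 2 (prior 1/3): the host opened door 2, so this case is ruled out; weight (1/3)·0 = 0.
If it is behind door 3 (prior 5/12): the host has 2 equally likely choices, so probability 1/2; weight (5/12)·(1/2) = 5/24.
The weights sum to 11/24.
So P(the car behind door 1 | the host opened door 2) = (1/4) / (11/24) = 6/11.

6/11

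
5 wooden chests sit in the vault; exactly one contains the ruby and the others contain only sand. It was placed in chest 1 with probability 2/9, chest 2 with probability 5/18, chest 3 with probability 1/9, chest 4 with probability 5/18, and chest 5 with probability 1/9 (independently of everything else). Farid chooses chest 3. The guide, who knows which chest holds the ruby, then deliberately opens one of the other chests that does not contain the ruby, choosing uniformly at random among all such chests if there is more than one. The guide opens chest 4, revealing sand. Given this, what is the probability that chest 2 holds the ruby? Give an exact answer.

2/5

Consider each possible location of the ruby in turn.
If it is in chest 1 (prior 2/9): the guide has 3 equally likely choices, so probability 1/3; weight (2/9)·(1/3) = 2/27.
If it is in chest 2 (prior 5/18): the guide has 3 equally likely choices, so probability 1/3; weight (5/18)·(1/3) = 5/54.
If it is in chest 3 (prior 1/9): the guide has 4 equally likely choices, so probability 1/4; weight (1/9)·(1/4) = 1/36.
If it is in chest 4 (prior 5/18): the guide opened chest 4, so this case is ruled out; weight (5/18)·0 = 0.
If it is in chest 5 (prior 1/9): the guide has 3 equally likely choices, so probability 1/3; weight (1/9)·(1/3) = 1/27.
The weights sum to 25/108.
So P(the ruby in chest 2 | the guide opened chest 4) = (5/54) / (25/108) = 2/5.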